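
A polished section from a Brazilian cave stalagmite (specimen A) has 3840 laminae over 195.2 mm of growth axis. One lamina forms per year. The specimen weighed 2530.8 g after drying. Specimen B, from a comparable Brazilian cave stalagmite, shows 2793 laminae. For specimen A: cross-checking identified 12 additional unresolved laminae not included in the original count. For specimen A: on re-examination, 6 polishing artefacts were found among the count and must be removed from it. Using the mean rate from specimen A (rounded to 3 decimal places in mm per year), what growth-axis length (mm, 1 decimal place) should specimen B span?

142.4 mm

Specimen A: after corrections the count is 3840 − 6 + 12 = 3846 laminae.
A: 195.2 mm over 3846 years gives 195.2 / 3846 ≈ 0.051 mm/yr.
B's length ≈ 0.051 × 2793 = 142.4 mm.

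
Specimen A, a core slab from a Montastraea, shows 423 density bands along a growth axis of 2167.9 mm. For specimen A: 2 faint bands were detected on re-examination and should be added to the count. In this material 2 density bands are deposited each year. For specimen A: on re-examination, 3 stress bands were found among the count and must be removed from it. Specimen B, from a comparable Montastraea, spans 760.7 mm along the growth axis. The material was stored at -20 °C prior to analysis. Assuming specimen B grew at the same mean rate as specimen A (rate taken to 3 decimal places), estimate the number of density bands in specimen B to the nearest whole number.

Specimen A: adjusted count: 423 − 3 + 2 = 422 density bands.
Specimen A: 422 density bands at 2 per year is 422 / 2 = 211 years.
A: Mean rate = 2167.9 mm / 211 years ≈ 10.274 mm per year.
Specimen B: 760.7 mm / 10.274 mm per year = 74.04 years; at 2 density bands per year that is 74.04 × 2 ≈ 148 density bands.

148 density bands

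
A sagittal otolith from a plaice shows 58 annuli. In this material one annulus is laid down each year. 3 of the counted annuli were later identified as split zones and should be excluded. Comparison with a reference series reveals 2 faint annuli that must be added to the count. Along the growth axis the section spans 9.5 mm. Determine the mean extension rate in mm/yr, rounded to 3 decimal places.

0.167 mm/yr

After corrections the count is 58 − 3 + 2 = 57 annuli.
Extension rate ≈ 9.5 / 57 = 0.167 mm/yr.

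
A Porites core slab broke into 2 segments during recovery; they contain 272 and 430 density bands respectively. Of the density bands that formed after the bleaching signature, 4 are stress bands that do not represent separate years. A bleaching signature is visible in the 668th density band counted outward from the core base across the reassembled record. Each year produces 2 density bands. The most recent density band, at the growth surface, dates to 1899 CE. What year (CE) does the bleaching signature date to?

1884 CE

Total density bands = 272 + 430 = 702.
The bleaching signature sits at density band 668 from the core base, so 702 − 668 = 34 density bands formed after it.
Removing the 4 false density bands leaves 34 − 4 = 30 true density bands beyond the bleaching signature.
With 2 density bands per year, 30 / 2 = 15 years.
1899 − 15 = 1884 CE.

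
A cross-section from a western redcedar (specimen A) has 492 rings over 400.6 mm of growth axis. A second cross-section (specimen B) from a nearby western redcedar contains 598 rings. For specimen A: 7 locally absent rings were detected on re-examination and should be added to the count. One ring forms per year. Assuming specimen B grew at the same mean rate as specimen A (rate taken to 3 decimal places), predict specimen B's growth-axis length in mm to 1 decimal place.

Specimen A: true ring count = 492 + 7 = 499.
A: 400.6 mm over 499 years gives 400.6 / 499 ≈ 0.803 mm/yr.
B's length ≈ 0.803 × 598 = 480.2 mm.

480.2 mm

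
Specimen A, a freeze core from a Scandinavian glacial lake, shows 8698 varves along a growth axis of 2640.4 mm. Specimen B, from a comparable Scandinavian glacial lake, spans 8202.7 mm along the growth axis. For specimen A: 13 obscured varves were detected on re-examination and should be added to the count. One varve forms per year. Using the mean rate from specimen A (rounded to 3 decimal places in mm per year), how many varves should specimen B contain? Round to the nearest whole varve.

Specimen A: adjusted count: 8698 + 13 = 8711 varves.
A: 2640.4 mm over 8711 years gives 2640.4 / 8711 ≈ 0.303 mm/year.
B spans 8202.7 / 0.303 = 27071.62 years ≈ 27072 varves.

27072 varves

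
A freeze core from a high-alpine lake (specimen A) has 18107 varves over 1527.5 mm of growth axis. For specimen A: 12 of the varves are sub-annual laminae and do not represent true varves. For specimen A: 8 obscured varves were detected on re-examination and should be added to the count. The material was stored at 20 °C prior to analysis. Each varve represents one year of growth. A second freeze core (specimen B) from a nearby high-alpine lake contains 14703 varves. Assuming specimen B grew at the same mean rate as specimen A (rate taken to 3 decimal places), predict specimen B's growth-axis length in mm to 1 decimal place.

Specimen A: correcting the raw count gives 18107 − 12 + 8 = 18103 true varves.
A: Extension rate ≈ 1527.5 / 18103 = 0.084 mm/yr.
B's length ≈ 0.084 × 14703 = 1235.1 mm.

1235.1 mm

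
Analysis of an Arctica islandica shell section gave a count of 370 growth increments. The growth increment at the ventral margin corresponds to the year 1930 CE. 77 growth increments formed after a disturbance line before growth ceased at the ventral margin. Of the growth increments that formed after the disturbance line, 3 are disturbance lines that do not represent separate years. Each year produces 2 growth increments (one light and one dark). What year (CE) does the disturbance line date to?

There are 77 growth increments younger than the disturbance line.
Removing the 3 false growth increments leaves 77 − 3 = 74 true growth increments beyond the disturbance line.
With 2 growth increments per year, 74 / 2 = 37 years.
The growth increment at the ventral margin is 1930 CE, so the disturbance line dates to 1930 − 37 = 1893 CE.

1893 CE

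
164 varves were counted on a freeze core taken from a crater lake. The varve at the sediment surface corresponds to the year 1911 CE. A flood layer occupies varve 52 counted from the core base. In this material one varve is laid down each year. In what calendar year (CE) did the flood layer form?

1799 CE

Between varve 52 and the sediment surface there are 164 − 52 = 112 varves.
1911 − 112 = 1799 CE.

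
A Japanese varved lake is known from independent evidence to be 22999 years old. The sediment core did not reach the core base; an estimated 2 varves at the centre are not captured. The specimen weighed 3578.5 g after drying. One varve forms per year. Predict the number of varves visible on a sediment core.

22997 varves

Expected varves over 22999 years: 22999.
22999 − 2 missed = 22997 varves expected in the prepared section.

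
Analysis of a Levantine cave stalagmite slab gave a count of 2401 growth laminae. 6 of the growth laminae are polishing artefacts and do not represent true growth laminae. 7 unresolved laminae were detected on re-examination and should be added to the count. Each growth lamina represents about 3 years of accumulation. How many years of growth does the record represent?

7206 years

True growth lamina count = 2401 − 6 + 7 = 2402.
At 3 years per growth lamina, 2402 × 3 = 7206 years.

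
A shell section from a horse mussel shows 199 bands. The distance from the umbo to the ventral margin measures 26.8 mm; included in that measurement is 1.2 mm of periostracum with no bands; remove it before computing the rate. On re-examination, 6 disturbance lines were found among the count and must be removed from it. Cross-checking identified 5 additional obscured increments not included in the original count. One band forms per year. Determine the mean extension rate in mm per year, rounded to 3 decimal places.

0.129 mm per year

Correcting the raw count gives 199 − 6 + 5 = 198 true bands.
Removing the 1.2 mm offcut leaves 26.8 − 1.2 = 25.6 mm.
Mean rate = 25.6 mm / 198 years ≈ 0.129 mm per year.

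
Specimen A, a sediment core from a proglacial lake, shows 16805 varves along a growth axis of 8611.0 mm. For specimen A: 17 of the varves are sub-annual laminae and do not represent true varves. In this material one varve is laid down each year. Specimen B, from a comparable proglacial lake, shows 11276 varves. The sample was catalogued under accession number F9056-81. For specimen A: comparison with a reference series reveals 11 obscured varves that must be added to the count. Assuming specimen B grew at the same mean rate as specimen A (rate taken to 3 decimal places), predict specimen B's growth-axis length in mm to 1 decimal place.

Specimen A: correcting the raw count gives 16805 − 17 + 11 = 16799 true varves.
A: Extension rate ≈ 8611.0 / 16799 = 0.513 mm/year.
Length of B = 0.513 × 11276 = 5784.6 mm.

5784.6 mm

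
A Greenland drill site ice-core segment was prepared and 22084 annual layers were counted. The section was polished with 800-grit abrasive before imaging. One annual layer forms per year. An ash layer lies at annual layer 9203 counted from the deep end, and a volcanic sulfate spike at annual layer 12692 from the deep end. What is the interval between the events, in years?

12692 − 9203 = 3489 annual layers lie between the two events.
One annual layer per year makes the interval 3489 years.

3489 years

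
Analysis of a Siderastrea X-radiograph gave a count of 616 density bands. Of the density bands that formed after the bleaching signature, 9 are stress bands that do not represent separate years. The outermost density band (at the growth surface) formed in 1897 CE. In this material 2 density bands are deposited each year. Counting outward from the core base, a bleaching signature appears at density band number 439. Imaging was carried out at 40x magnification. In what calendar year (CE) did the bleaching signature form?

The bleaching signature sits at density band 439 from the core base, so 616 − 439 = 177 density bands formed after it.
Excluding 9 false density bands: 177 − 9 = 168.
168 density bands at 2 per year is 168 / 2 = 84 years.
The density band at the growth surface is 1897 CE, so the bleaching signature dates to 1897 − 84 = 1813 CE.

1813 CE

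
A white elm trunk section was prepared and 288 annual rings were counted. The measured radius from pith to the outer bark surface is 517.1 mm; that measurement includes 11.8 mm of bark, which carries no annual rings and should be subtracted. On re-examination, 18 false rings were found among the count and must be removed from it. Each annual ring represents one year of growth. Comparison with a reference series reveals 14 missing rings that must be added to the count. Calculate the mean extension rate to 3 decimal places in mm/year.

Adjusted count: 288 − 18 + 14 = 284 annual rings.
Net length = 517.1 − 11.8 = 505.3 mm.
Extension rate ≈ 505.3 / 284 = 1.779 mm/year.

1.779 mm/year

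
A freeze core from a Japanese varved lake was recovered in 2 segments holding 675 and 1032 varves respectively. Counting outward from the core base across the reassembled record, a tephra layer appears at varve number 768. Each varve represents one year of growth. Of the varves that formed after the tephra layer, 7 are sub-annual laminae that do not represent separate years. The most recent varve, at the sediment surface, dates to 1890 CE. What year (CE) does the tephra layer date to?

Total varves = 675 + 1032 = 1707.
The tephra layer sits at varve 768 from the core base, so 1707 − 768 = 939 varves formed after it.
Removing the 7 false varves leaves 939 − 7 = 932 true varves beyond the tephra layer.
The varve at the sediment surface is 1890 CE, so the tephra layer dates to 1890 − 932 = 958 CE.

958 CE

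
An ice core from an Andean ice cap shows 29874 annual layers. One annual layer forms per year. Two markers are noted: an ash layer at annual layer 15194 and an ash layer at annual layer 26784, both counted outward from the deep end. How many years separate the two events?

Separation: 26784 − 15194 = 11590 annual layers.
At one annual layer per year, 11590 years elapsed between them.

11590 years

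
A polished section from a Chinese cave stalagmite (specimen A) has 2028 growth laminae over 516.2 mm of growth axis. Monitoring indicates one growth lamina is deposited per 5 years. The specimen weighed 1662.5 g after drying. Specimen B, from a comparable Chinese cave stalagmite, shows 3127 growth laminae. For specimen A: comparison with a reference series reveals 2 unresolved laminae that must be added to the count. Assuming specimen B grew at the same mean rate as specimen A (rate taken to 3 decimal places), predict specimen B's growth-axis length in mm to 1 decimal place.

Specimen A: correcting the raw count gives 2028 + 2 = 2030 true growth laminae.
Specimen A: multiplying by 5 years per growth lamina: 2030 × 5 = 10150 years.
A: 516.2 mm over 10150 years gives 516.2 / 10150 ≈ 0.051 mm/year.
Specimen B: 3127 growth laminae at 5 years each span 3127 × 5 = 15635 years. B's length ≈ 0.051 × 15635 = 797.4 mm.

797.4 mm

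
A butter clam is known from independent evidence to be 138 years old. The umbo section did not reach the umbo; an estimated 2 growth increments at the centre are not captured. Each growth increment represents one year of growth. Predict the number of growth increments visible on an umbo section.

Expected growth increments over 138 years: 138.
Subtracting the 2 growth increments not captured gives 138 − 2 = 136 growth increments in the record.

136 growth increments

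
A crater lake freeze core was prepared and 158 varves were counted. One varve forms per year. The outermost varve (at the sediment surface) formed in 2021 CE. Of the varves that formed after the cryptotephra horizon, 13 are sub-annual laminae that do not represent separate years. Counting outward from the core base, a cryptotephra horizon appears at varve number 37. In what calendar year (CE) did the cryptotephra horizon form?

1913 CE

158 − 37 = 121 varves lie beyond the cryptotephra horizon toward the sediment surface.
121 − 13 false = 108 true varves after the cryptotephra horizon.
2021 − 108 = 1913 CE.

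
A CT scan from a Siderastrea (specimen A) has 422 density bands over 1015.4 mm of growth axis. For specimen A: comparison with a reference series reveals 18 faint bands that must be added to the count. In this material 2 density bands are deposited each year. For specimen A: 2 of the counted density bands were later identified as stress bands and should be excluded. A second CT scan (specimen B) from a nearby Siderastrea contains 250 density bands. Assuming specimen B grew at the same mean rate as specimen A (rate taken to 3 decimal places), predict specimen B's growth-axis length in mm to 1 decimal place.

Specimen A: true density band count = 422 − 2 + 18 = 438.
Specimen A: dividing by 2 density bands per year: 438 / 2 = 219 years.
A: 1015.4 mm over 219 years gives 1015.4 / 219 ≈ 4.637 mm per year.
Specimen B: 250 density bands at 2 per year is 250 / 2 = 125 years. B's length ≈ 4.637 × 125 = 579.6 mm.

579.6 mm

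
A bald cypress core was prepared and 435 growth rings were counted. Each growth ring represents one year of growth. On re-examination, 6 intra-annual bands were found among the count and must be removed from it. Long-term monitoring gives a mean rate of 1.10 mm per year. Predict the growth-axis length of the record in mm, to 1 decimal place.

Adjusted count: 435 − 6 = 429 growth rings.
429 years at 1.10 mm/year gives 1.10 × 429 = 471.9 mm.

471.9 mm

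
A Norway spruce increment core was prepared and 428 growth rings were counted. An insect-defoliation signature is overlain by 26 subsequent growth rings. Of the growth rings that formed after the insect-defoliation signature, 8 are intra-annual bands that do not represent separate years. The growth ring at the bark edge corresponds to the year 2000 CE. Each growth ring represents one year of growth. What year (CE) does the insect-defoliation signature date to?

1982 CE

26 growth rings post-date the insect-defoliation signature.
26 − 8 false = 18 true growth rings after the insect-defoliation signature.
Counting back 18 years from 2000 CE places the insect-defoliation signature in 2000 − 18 = 1982 CE.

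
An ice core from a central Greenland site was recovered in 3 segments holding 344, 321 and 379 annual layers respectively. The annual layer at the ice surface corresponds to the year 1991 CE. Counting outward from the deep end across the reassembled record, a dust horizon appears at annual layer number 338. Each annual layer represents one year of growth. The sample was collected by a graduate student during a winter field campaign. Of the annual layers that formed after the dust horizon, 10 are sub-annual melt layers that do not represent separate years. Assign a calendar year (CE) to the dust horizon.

1295 CE

Total annual layers = 344 + 321 + 379 = 1044.
The dust horizon sits at annual layer 338 from the deep end, so 1044 − 338 = 706 annual layers formed after it.
706 − 10 false = 696 true annual layers after the dust horizon.
1991 − 696 = 1295 CE.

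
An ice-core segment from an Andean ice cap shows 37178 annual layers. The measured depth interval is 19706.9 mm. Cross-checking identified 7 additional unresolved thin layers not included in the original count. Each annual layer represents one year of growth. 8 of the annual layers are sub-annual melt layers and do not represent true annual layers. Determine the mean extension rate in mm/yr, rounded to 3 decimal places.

After corrections the count is 37178 − 8 + 7 = 37177 annual layers.
19706.9 mm over 37177 years gives 19706.9 / 37177 ≈ 0.530 mm/yr.

0.530 mm/yr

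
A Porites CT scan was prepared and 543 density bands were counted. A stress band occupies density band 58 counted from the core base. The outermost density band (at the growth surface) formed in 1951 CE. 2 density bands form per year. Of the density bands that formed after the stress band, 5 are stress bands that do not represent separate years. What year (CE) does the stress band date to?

The stress band sits at density band 58 from the core base, so 543 − 58 = 485 density bands formed after it.
Removing the 5 false density bands leaves 485 − 5 = 480 true density bands beyond the stress band.
With 2 density bands per year, 480 / 2 = 240 years.
Counting back 240 years from 1951 CE places the stress band in 1951 − 240 = 1711 CE.

1711 CE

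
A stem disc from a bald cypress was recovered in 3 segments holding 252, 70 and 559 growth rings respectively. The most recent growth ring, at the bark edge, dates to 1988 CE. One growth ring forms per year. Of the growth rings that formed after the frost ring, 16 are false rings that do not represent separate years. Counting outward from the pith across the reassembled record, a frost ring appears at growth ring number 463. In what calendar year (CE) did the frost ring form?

1586 CE

Total growth rings = 252 + 70 + 559 = 881.
881 − 463 = 418 growth rings lie beyond the frost ring toward the bark edge.
Removing the 16 false growth rings leaves 418 − 16 = 402 true growth rings beyond the frost ring.
Counting back 402 years from 1988 CE places the frost ring in 1988 − 402 = 1586 CE.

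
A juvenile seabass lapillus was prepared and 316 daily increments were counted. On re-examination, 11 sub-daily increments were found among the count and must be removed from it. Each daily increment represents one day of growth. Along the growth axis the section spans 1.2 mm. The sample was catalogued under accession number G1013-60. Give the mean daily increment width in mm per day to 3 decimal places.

Adjusted count: 316 − 11 = 305 daily increments.
Extension rate ≈ 1.2 / 305 = 0.004 mm per day.

0.004 mm per day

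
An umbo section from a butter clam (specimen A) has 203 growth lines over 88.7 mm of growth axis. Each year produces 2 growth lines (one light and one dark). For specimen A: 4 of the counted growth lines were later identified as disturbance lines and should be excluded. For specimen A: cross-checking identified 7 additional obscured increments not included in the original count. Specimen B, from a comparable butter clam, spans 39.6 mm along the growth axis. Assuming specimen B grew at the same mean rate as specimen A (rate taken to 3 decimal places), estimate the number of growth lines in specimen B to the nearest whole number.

92 growth lines

Specimen A: adjusted count: 203 − 4 + 7 = 206 growth lines.
Specimen A: with 2 growth lines per year, 206 / 2 = 103 years.
A: Extension rate ≈ 88.7 / 103 = 0.861 mm per year.
Specimen B: 39.6 mm / 0.861 mm per year = 45.99 years; at 2 growth lines per year that is 45.99 × 2 ≈ 92 growth lines.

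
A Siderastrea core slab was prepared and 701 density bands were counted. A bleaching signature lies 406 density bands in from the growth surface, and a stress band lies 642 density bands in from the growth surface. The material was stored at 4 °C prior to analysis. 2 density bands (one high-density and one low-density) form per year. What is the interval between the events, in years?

642 − 406 = 236 density bands lie between the two events.
236 density bands at 2 per year is 236 / 2 = 118 years.

118 years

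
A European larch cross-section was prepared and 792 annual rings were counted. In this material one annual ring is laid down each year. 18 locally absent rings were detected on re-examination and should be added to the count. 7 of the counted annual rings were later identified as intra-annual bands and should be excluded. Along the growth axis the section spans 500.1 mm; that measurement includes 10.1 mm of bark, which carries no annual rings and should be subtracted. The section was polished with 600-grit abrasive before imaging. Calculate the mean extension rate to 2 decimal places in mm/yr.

Adjusted count: 792 − 7 + 18 = 803 annual rings.
Net length = 500.1 − 10.1 = 490.0 mm.
Extension rate ≈ 490.0 / 803 = 0.61 mm/yr.

0.61 mm/yr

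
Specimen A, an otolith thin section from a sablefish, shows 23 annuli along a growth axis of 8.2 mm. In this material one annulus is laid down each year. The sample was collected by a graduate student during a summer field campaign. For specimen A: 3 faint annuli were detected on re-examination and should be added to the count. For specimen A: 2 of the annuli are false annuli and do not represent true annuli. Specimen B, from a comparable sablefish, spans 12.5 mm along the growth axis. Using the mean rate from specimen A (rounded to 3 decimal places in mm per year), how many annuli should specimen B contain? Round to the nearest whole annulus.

Specimen A: adjusted count: 23 − 2 + 3 = 24 annuli.
A: Extension rate ≈ 8.2 / 24 = 0.342 mm per year.
Specimen B: 12.5 mm / 0.342 mm per year = 36.55 years ≈ 37 annuli.

37 annuli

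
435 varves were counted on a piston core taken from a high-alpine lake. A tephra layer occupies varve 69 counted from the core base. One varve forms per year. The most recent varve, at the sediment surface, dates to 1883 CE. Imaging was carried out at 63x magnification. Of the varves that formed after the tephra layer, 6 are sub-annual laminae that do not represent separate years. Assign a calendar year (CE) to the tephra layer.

435 − 69 = 366 varves lie beyond the tephra layer toward the sediment surface.
366 − 6 false = 360 true varves after the tephra layer.
Counting back 360 years from 1883 CE places the tephra layer in 1883 − 360 = 1523 CE.

1523 CE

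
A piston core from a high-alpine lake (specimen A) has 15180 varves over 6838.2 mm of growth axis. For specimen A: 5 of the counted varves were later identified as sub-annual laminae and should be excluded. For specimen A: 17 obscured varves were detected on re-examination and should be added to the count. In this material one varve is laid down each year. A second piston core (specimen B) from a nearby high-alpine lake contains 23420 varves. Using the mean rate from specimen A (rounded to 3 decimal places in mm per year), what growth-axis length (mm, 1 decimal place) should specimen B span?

Specimen A: adjusted count: 15180 − 5 + 17 = 15192 varves.
A: Extension rate ≈ 6838.2 / 15192 = 0.450 mm/yr.
B's length ≈ 0.450 × 23420 = 10539.0 mm.

10539.0 mm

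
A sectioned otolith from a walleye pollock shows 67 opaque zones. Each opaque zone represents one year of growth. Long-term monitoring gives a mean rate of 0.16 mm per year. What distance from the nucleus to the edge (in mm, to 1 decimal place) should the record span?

10.7 mm

67 years of growth are recorded.
Length ≈ 0.16 × 67 = 10.7 mm.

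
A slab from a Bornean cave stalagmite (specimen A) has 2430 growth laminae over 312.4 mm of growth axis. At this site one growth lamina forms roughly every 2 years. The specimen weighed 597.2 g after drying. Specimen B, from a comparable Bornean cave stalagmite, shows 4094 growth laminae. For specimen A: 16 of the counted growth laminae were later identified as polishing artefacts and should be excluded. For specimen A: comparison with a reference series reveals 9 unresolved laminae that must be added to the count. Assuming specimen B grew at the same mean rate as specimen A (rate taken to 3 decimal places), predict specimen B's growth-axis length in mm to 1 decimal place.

524.0 mm

Specimen A: adjusted count: 2430 − 16 + 9 = 2423 growth laminae.
Specimen A: multiplying by 2 years per growth lamina: 2423 × 2 = 4846 years.
A: 312.4 mm over 4846 years gives 312.4 / 4846 ≈ 0.064 mm/yr.
Specimen B: 4094 growth laminae at 2 years each span 4094 × 2 = 8188 years. B's length ≈ 0.064 × 8188 = 524.0 mm.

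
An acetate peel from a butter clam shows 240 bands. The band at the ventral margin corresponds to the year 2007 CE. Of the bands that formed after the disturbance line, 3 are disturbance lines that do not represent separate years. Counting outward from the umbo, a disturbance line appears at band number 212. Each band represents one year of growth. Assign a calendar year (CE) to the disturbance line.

1982 CE

240 − 212 = 28 bands lie beyond the disturbance line toward the ventral margin.
28 − 3 false = 25 true bands after the disturbance line.
Counting back 25 years from 2007 CE places the disturbance line in 2007 − 25 = 1982 CE.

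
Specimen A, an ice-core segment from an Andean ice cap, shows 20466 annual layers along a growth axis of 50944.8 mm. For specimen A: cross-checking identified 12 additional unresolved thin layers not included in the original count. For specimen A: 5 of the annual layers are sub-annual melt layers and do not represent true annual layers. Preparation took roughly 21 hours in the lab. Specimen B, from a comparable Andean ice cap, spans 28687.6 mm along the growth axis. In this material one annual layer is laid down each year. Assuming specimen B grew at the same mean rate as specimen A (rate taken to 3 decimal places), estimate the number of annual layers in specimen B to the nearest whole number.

Specimen A: true annual layer count = 20466 − 5 + 12 = 20473.
A: Mean rate = 50944.8 mm / 20473 years ≈ 2.488 mm/yr.
Specimen B: 28687.6 mm / 2.488 mm per year = 11530.39 years ≈ 11530 annual layers.

11530 annual layers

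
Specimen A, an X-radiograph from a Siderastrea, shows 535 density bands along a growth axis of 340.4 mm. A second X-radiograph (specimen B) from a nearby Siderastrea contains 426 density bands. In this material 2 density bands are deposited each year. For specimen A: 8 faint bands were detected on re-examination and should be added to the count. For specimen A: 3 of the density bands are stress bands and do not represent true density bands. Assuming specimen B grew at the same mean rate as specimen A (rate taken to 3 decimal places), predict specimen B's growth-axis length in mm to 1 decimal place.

Specimen A: correcting the raw count gives 535 − 3 + 8 = 540 true density bands.
Specimen A: dividing by 2 density bands per year: 540 / 2 = 270 years.
A: 340.4 mm over 270 years gives 340.4 / 270 ≈ 1.261 mm/yr.
Specimen B: dividing by 2 density bands per year: 426 / 2 = 213 years. B's length ≈ 1.261 × 213 = 268.6 mm.

268.6 mm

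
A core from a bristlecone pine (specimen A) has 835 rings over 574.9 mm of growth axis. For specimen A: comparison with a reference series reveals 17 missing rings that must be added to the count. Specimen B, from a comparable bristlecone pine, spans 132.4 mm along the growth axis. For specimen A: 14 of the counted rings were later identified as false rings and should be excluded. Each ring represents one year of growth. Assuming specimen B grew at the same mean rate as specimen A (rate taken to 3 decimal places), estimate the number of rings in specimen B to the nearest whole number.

Specimen A: true ring count = 835 − 14 + 17 = 838.
A: Mean rate = 574.9 mm / 838 years ≈ 0.686 mm/yr.
For B, 132.4 / 0.686 = 193.00 years ≈ 193 rings.

193 rings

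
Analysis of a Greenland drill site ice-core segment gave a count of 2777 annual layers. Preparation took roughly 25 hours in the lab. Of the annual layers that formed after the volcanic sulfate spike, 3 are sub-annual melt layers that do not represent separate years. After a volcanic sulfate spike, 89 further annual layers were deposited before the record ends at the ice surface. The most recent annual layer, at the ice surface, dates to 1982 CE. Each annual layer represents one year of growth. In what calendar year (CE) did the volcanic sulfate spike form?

1896 CE

89 annual layers post-date the volcanic sulfate spike.
Removing the 3 false annual layers leaves 89 − 3 = 86 true annual layers beyond the volcanic sulfate spike.
The annual layer at the ice surface is 1982 CE, so the volcanic sulfate spike dates to 1982 − 86 = 1896 CE.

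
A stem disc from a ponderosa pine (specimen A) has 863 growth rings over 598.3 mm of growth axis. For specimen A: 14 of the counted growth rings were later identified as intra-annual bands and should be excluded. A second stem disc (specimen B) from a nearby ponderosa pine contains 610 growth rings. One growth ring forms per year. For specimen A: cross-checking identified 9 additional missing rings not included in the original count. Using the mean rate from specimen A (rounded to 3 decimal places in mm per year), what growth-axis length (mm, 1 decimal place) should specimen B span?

Specimen A: correcting the raw count gives 863 − 14 + 9 = 858 true growth rings.
A: 598.3 mm over 858 years gives 598.3 / 858 ≈ 0.697 mm/yr.
Length of B = 0.697 × 610 = 425.2 mm.

425.2 mm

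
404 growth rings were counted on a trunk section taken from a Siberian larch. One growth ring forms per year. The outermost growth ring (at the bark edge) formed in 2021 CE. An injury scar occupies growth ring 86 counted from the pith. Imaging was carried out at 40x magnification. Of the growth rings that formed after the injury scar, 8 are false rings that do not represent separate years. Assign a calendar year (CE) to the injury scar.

1711 CE

404 − 86 = 318 growth rings lie beyond the injury scar toward the bark edge.
Excluding 8 false growth rings: 318 − 8 = 310.
2021 − 310 = 1711 CE.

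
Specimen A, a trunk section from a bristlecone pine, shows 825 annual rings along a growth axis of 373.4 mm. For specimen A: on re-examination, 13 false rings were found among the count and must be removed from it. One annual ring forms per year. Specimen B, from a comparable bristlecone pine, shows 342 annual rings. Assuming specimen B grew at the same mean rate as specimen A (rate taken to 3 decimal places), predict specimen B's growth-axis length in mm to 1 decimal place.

157.3 mm

Specimen A: after corrections the count is 825 − 13 = 812 annual rings.
A: Extension rate ≈ 373.4 / 812 = 0.460 mm per year.
Length of B = 0.460 × 342 = 157.3 mm.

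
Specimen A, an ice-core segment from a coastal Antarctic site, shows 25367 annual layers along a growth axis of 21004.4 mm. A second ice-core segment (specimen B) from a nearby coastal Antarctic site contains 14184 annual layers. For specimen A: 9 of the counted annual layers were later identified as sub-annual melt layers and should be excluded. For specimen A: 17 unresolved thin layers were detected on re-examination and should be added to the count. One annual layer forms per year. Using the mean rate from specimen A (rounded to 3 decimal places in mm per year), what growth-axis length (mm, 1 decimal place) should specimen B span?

11744.4 mm

Specimen A: after corrections the count is 25367 − 9 + 17 = 25375 annual layers.
A: Mean rate = 21004.4 mm / 25375 years ≈ 0.828 mm per year.
B's length ≈ 0.828 × 14184 = 11744.4 mm.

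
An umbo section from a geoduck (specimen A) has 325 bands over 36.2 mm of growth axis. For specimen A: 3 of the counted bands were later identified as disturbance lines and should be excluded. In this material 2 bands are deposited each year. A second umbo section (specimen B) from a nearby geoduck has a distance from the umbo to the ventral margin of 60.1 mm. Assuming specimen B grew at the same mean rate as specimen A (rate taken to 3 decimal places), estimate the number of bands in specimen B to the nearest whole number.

Specimen A: true band count = 325 − 3 = 322.
Specimen A: 322 bands at 2 per year is 322 / 2 = 161 years.
A: Extension rate ≈ 36.2 / 161 = 0.225 mm/yr.
B spans 60.1 / 0.225 = 267.11 years; at 2 bands per year that is 267.11 × 2 ≈ 534 bands.

534 bands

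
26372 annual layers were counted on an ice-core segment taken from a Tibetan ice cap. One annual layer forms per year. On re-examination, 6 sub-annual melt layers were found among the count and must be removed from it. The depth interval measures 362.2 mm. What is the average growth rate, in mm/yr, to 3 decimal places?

Correcting the raw count gives 26372 − 6 = 26366 true annual layers.
362.2 mm over 26366 years gives 362.2 / 26366 ≈ 0.014 mm/yr.

0.014 mm/yr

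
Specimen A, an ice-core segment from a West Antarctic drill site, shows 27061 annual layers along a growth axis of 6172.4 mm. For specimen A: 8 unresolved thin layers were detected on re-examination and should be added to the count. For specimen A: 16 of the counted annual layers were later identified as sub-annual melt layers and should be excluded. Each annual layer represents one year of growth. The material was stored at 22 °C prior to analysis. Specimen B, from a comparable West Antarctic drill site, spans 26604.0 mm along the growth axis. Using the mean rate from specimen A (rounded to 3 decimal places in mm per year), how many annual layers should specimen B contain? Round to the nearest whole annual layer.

Specimen A: after corrections the count is 27061 − 16 + 8 = 27053 annual layers.
A: Extension rate ≈ 6172.4 / 27053 = 0.228 mm per year.
B spans 26604.0 / 0.228 = 116684.21 years ≈ 116684 annual layers.

116684 annual layers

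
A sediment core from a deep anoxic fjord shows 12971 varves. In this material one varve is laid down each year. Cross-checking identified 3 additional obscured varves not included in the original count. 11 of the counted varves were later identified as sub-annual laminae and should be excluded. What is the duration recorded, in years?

12963 years

Adjusted count: 12971 − 11 + 3 = 12963 varves.
With a one-to-one varve periodicity this is 12963 years.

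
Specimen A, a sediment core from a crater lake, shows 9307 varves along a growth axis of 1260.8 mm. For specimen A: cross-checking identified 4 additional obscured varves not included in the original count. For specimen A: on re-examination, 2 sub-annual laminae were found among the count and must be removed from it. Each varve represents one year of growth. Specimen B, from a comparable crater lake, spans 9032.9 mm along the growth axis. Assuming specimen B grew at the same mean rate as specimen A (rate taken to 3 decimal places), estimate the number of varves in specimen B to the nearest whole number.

66910 varves

Specimen A: after corrections the count is 9307 − 2 + 4 = 9309 varves.
A: Mean rate = 1260.8 mm / 9309 years ≈ 0.135 mm per year.
B spans 9032.9 / 0.135 = 66910.37 years ≈ 66910 varves.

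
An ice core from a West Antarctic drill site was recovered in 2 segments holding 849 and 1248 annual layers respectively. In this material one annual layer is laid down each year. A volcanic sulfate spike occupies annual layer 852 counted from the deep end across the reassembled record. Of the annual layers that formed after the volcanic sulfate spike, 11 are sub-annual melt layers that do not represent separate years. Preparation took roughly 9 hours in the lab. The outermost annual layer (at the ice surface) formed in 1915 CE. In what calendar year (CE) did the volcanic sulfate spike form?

681 CE

Total annual layers = 849 + 1248 = 2097.
2097 − 852 = 1245 annual layers lie beyond the volcanic sulfate spike toward the ice surface.
1245 − 11 false = 1234 true annual layers after the volcanic sulfate spike.
Counting back 1234 years from 1915 CE places the volcanic sulfate spike in 1915 − 1234 = 681 CE.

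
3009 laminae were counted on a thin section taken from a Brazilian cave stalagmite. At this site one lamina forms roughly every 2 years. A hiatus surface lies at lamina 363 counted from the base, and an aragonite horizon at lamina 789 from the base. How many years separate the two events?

Separation: 789 − 363 = 426 laminae.
At 2 years per lamina, 426 × 2 = 852 years.

852 years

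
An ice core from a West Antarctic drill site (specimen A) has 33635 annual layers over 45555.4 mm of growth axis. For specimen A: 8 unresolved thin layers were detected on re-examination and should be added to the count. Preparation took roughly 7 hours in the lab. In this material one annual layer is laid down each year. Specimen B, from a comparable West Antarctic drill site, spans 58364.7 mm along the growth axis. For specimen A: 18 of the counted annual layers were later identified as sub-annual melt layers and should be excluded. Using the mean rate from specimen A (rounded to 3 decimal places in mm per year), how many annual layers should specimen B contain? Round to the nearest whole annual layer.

Specimen A: after corrections the count is 33635 − 18 + 8 = 33625 annual layers.
A: Mean rate = 45555.4 mm / 33625 years ≈ 1.355 mm/year.
Specimen B: 58364.7 mm / 1.355 mm per year = 43073.58 years ≈ 43074 annual layers.

43074 annual layers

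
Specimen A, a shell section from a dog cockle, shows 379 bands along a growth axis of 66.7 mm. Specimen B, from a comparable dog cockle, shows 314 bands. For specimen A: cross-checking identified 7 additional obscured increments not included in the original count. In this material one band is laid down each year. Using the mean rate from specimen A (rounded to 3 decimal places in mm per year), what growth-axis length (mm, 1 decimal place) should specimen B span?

54.3 mm

Specimen A: correcting the raw count gives 379 + 7 = 386 true bands.
A: Mean rate = 66.7 mm / 386 years ≈ 0.173 mm/yr.
B's length ≈ 0.173 × 314 = 54.3 mm.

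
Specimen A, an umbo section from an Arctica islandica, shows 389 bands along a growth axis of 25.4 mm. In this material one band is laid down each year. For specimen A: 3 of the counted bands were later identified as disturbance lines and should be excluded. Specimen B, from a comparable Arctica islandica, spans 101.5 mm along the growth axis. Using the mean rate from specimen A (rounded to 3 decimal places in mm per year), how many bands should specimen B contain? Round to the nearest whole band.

Specimen A: after corrections the count is 389 − 3 = 386 bands.
A: Extension rate ≈ 25.4 / 386 = 0.066 mm/yr.
B spans 101.5 / 0.066 = 1537.88 years ≈ 1538 bands.

1538 bands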